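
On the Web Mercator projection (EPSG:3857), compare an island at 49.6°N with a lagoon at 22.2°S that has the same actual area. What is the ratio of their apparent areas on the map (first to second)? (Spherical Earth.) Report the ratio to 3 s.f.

On Mercator, area is exaggerated by sec²φ = 1/cos²φ.
At 49.6°: sec²(49.6°) = 1/0.6481² = 2.381.
At 22.2°: sec²(22.2°) = 1/0.9259² = 1.167.
Ratio = 2.381/1.167 = cos²(22.2°)/cos²(49.6°) ≈ 2.04.

2.04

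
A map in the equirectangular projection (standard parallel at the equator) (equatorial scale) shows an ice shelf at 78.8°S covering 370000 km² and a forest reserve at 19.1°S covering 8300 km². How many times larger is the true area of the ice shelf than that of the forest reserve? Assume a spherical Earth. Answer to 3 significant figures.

Plate carrée has h = 1 and k = sec φ, giving areal scale sec φ; true area = (apparent area) · cos φ.
True area of ice shelf: 370000 × cos(78.8°) = 370000 × 0.1942 = 71870 km².
True area of forest reserve: 8300 × cos(19.1°) = 8300 × 0.9449 = 7843 km².
Ratio = 71870 / 7843 ≈ 9.16.

9.16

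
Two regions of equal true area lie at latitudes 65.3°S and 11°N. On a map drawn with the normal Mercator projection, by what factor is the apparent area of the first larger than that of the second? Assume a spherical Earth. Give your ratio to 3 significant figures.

5.52

Mercator is conformal with k = sec φ, so areal scale = k² = sec²φ.
At 65.3°: sec²(65.3°) = 1/0.4179² = 5.727.
At 11°: sec²(11°) = 1/0.9816² = 1.038.
Ratio = 5.727/1.038 = cos²(11°)/cos²(65.3°) ≈ 5.52.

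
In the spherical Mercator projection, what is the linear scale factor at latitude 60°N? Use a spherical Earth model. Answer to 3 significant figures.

2.00

For Mercator, h = k = sec φ (a conformal cylindrical projection has a single point scale, 1/cos φ).
k = 1/cos 60° = 1/0.5000 = 2.000.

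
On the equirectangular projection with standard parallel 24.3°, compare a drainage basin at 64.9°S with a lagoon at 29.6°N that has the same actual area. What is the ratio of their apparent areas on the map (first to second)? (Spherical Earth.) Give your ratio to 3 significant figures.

With standard parallel φ₀ = 24.3°, the equirectangular projection gives x = Rλ cos φ₀, y = Rφ, so h = 1 and k = cos 24.3° / cos φ.
Areal scale at 64.9°: h·k = 1.000 × 2.149 = 2.149.
Areal scale at 29.6°: h·k = 1.000 × 1.048 = 1.048.
Ratio = 2.149/1.048 ≈ 2.05.

2.05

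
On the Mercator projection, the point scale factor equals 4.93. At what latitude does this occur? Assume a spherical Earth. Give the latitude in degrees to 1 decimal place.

Mercator scale is k = sec φ = 1/cos φ.
1/cos φ = 4.93  ⇒  cos φ = 0.2028  ⇒  φ = arccos(0.2028) ≈ 78.3°.

78.3°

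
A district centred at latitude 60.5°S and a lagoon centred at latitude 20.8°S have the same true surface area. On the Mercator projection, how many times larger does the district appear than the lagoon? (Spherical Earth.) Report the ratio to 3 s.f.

Mercator is conformal with k = sec φ, so areal scale = k² = sec²φ.
At 60.5°: sec²(60.5°) = 1/0.4924² = 4.124.
At 20.8°: sec²(20.8°) = 1/0.9348² = 1.144.
Ratio = 4.124/1.144 = cos²(20.8°)/cos²(60.5°) ≈ 3.60.

3.60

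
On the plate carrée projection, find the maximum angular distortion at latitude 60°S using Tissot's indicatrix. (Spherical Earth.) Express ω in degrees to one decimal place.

38.9°

For the equirectangular projection with φ₀ = 0 (plate carrée), h = 1 along meridians and k = sec φ along parallels.
At 60°: h = 1.000, k = 2.000; principal scales a = 2.000, b = 1.000.
sin(ω/2) = (a − b)/(a + b) = 1.0000/3.000 = 0.3333, so ω = 2 arcsin(0.3333) ≈ 38.9°.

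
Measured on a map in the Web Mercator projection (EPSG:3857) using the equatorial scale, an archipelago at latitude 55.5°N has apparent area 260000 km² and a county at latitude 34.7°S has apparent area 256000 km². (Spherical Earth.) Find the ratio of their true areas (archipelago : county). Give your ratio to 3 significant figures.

On Mercator the areal scale is sec²φ, so true area = apparent × cos²φ.
True area of archipelago: 260000 × cos²(55.5°) = 260000 × 0.3208 = 83410 km².
True area of county: 256000 × cos²(34.7°) = 256000 × 0.6759 = 173000 km².
Ratio = 83410 / 173000 ≈ 0.482.

0.482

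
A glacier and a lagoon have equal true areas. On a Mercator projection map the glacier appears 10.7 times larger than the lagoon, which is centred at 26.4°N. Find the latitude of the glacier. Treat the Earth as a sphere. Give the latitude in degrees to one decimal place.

For equal true areas on Mercator, apparent areas scale as sec²φ, so the ratio is cos²φ₂ / cos²φ₁.
cos²φ₂ / cos²φ₁ = 10.7  ⇒  cos φ₁ = cos 26.4° / √10.7 = 0.8957/3.271 = 0.2738.
φ₁ = arccos(0.2738) ≈ 74.1°.

74.1°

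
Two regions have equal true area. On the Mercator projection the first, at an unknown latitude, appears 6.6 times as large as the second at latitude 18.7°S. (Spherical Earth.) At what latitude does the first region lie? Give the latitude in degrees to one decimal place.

For equal true areas on Mercator, apparent areas scale as sec²φ, so the ratio is cos²φ₂ / cos²φ₁.
cos²φ₂ / cos²φ₁ = 6.6  ⇒  cos φ₁ = cos 18.7° / √6.6 = 0.9472/2.569 = 0.3687.
φ₁ = arccos(0.3687) ≈ 68.4°.

68.4°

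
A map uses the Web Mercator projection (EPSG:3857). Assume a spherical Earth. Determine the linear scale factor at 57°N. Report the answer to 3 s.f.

For Mercator, h = k = sec φ (a conformal cylindrical projection has a single point scale, 1/cos φ).
k = 1/cos 57° = 1/0.5446 = 1.836.

1.84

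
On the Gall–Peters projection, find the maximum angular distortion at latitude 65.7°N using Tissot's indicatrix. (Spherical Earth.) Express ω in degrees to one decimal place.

Gall–Peters is a cylindrical equal-area projection with standard parallels at ±45°. Cylindrical equal-area (φ₀ = 45°): h = cos φ / cos 45° along meridians, k = cos 45° / cos φ along parallels; h·k = 1.
At 65.7°: h = 0.5820, k = 1.718; principal scales a = 1.718, b = 0.5820.
sin(ω/2) = (a − b)/(a + b) = 1.136/2.300 = 0.4940, so ω = 2 arcsin(0.4940) ≈ 59.2°.

59.2°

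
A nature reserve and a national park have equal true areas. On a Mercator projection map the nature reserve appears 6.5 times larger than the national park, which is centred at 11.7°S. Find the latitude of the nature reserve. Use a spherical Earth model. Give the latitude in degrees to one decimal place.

67.4°

For equal true areas on Mercator, apparent areas scale as sec²φ, so the ratio is cos²φ₂ / cos²φ₁.
cos²φ₂ / cos²φ₁ = 6.5  ⇒  cos φ₁ = cos 11.7° / √6.5 = 0.9792/2.550 = 0.3841.
φ₁ = arccos(0.3841) ≈ 67.4°.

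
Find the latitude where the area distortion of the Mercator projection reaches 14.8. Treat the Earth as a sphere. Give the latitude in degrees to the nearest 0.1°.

Mercator areal scale is sec²φ.
sec²φ = 14.8  ⇒  cos²φ = 0.06757  ⇒  cos φ = 0.2599.
φ = arccos(0.2599) ≈ 74.9°.

74.9°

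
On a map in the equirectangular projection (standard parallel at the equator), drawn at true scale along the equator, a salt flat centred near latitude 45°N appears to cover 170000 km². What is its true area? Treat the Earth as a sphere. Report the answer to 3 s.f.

In the plate carrée (x = Rλ, y = Rφ), meridians are true-scale (h = 1) and parallels are stretched by k = sec φ.
Areal scale = h·k = 1 × sec φ; at 45°, h = 1.000, k = 1.414, so h·k = 1.414.
True area = apparent / (areal scale) = 170000 / 1.414 ≈ 120000 km².

120000 km²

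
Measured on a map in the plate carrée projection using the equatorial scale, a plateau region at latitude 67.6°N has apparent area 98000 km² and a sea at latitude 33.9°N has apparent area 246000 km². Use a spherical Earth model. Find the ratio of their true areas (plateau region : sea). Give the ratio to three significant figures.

Plate carrée has h = 1 and k = sec φ, giving areal scale sec φ; true area = (apparent area) · cos φ.
True area of plateau region: 98000 × cos(67.6°) = 98000 × 0.3811 = 37340 km².
True area of sea: 246000 × cos(33.9°) = 246000 × 0.8300 = 204200 km².
Ratio = 37340 / 204200 ≈ 0.183.

0.183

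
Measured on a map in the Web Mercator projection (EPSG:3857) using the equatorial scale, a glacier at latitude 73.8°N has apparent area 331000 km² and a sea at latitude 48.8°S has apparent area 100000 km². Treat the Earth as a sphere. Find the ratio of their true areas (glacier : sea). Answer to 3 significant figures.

0.594

On Mercator the areal scale is sec²φ, so true area = apparent × cos²φ.
True area of glacier: 331000 × cos²(73.8°) = 331000 × 0.07784 = 25760 km².
True area of sea: 100000 × cos²(48.8°) = 100000 × 0.4339 = 43390 km².
Ratio = 25760 / 43390 ≈ 0.594.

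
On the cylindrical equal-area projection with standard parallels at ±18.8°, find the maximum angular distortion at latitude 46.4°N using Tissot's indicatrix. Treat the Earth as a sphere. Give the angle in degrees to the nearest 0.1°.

Cylindrical equal-area (φ₀ = 18.8°): h = cos φ / cos 18.8° along meridians, k = cos 18.8° / cos φ along parallels; h·k = 1.
At 46.4°: h = 0.7285, k = 1.373; principal scales a = 1.373, b = 0.7285.
sin(ω/2) = (a − b)/(a + b) = 0.6442/2.101 = 0.3066, so ω = 2 arcsin(0.3066) ≈ 35.7°.

35.7°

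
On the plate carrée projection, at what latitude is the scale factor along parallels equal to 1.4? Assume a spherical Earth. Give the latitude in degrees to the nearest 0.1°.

44.4°

Plate carrée: h = 1, k = sec φ along parallels.
sec φ = 1.4  ⇒  cos φ = 0.7143  ⇒  φ ≈ 44.4°.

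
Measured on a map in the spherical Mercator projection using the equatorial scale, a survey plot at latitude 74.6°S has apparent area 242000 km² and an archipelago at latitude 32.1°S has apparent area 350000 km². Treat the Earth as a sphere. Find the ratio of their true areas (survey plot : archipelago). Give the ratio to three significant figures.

Since Mercator area scale is 1/cos²φ, the true area equals the apparent area multiplied by cos²φ.
True area of survey plot: 242000 × cos²(74.6°) = 242000 × 0.07052 = 17070 km².
True area of archipelago: 350000 × cos²(32.1°) = 350000 × 0.7176 = 251200 km².
Ratio = 17070 / 251200 ≈ 0.0679.

0.0679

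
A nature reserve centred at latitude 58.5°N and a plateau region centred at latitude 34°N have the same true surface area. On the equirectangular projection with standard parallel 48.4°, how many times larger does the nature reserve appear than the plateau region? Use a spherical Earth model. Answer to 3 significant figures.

1.59

With standard parallel φ₀ = 48.4°, the equirectangular projection gives x = Rλ cos φ₀, y = Rφ, so h = 1 and k = cos 48.4° / cos φ.
Areal scale at 58.5°: h·k = 1.000 × 1.271 = 1.271.
Areal scale at 34°: h·k = 1.000 × 0.8008 = 0.8008.
Ratio = 1.271/0.8008 ≈ 1.59.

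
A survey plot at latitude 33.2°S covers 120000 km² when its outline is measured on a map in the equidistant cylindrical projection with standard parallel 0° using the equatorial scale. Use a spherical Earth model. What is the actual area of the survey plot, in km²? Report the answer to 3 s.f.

100000 km²

In the plate carrée (x = Rλ, y = Rφ), meridians are true-scale (h = 1) and parallels are stretched by k = sec φ.
Areal scale = h·k = 1 × sec φ; at 33.2°, h = 1.000, k = 1.195, so h·k = 1.195.
True area = apparent / (areal scale) = 120000 / 1.195 ≈ 100000 km².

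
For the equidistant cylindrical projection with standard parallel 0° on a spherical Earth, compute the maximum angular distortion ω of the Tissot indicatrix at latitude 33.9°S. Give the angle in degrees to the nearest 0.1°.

Plate carrée maps x = Rλ, y = Rφ. The meridian scale is h = 1 and the parallel scale is k = 1/cos φ = sec φ.
At 33.9°: h = 1.000, k = 1.205; principal scales a = 1.205, b = 1.000.
sin(ω/2) = (a − b)/(a + b) = 0.2048/2.205 = 0.09289, so ω = 2 arcsin(0.09289) ≈ 10.7°.

10.7°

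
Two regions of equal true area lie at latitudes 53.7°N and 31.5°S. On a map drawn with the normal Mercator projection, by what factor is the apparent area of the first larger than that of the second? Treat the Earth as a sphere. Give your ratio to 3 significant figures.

2.07

On Mercator, area is exaggerated by sec²φ = 1/cos²φ.
At 53.7°: sec²(53.7°) = 1/0.5920² = 2.853.
At 31.5°: sec²(31.5°) = 1/0.8526² = 1.376.
Ratio = 2.853/1.376 = cos²(31.5°)/cos²(53.7°) ≈ 2.07.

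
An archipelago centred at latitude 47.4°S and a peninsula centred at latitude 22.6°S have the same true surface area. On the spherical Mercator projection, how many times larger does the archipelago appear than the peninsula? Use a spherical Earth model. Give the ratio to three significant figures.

1.86

Mercator is conformal with k = sec φ, so areal scale = k² = sec²φ.
At 47.4°: sec²(47.4°) = 1/0.6769² = 2.183.
At 22.6°: sec²(22.6°) = 1/0.9232² = 1.173.
Ratio = 2.183/1.173 = cos²(22.6°)/cos²(47.4°) ≈ 1.86.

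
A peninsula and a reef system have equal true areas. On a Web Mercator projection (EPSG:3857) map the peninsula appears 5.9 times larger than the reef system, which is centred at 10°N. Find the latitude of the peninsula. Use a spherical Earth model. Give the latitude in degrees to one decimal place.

Mercator areal scale is sec²φ, so apparent-area ratio = sec²φ₁ / sec²φ₂ = cos²φ₂ / cos²φ₁.
cos²φ₂ / cos²φ₁ = 5.9  ⇒  cos φ₁ = cos 10° / √5.9 = 0.9848/2.429 = 0.4054.
φ₁ = arccos(0.4054) ≈ 66.1°.

66.1°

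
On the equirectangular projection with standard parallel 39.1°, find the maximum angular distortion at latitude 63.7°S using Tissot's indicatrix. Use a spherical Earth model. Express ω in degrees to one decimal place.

With standard parallel φ₀ = 39.1°, the equirectangular projection gives x = Rλ cos φ₀, y = Rφ, so h = 1 and k = cos 39.1° / cos φ.
At 63.7°: h = 1.000, k = 1.752; principal scales a = 1.752, b = 1.000.
sin(ω/2) = (a − b)/(a + b) = 0.7515/2.752 = 0.2731, so ω = 2 arcsin(0.2731) ≈ 31.7°.

31.7°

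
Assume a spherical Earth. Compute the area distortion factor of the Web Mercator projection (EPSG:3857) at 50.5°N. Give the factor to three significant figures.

Mercator is conformal, so the point scale is isotropic: h = k = sec φ = 1/cos φ.
Areal scale = k² = sec²φ = 1/cos²(50.5°) = 1/0.6361² = 2.472.

2.47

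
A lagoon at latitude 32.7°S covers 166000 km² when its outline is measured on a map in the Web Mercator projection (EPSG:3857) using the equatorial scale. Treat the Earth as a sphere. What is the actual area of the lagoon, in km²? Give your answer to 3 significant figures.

The Mercator projection is conformal; its linear scale factor is the same in every direction and equals sec φ = 1/cos φ.
Areal scale = k² = sec²φ = 1/cos²(32.7°) = 1/0.8415² = 1.412.
True area = apparent / (areal scale) = 166000 / 1.412 ≈ 118000 km².

118000 km²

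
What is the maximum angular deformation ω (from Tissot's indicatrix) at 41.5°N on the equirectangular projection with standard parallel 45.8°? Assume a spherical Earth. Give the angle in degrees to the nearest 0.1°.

With standard parallel φ₀ = 45.8°, the equirectangular projection gives x = Rλ cos φ₀, y = Rφ, so h = 1 and k = cos 45.8° / cos φ.
At 41.5°: h = 1.000, k = 0.9308; principal scales a = 1.000, b = 0.9308.
sin(ω/2) = (a − b)/(a + b) = 0.06915/1.931 = 0.03581, so ω = 2 arcsin(0.03581) ≈ 4.1°.

4.1°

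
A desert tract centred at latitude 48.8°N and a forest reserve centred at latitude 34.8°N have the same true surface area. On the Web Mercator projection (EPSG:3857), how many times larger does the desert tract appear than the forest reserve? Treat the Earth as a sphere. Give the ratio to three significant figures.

1.55

On Mercator, area is exaggerated by sec²φ = 1/cos²φ.
At 48.8°: sec²(48.8°) = 1/0.6587² = 2.305.
At 34.8°: sec²(34.8°) = 1/0.8211² = 1.483.
Ratio = 2.305/1.483 = cos²(34.8°)/cos²(48.8°) ≈ 1.55.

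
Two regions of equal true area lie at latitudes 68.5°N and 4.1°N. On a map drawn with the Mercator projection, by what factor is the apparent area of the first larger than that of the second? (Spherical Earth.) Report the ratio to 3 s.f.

Mercator is conformal with k = sec φ, so areal scale = k² = sec²φ.
At 68.5°: sec²(68.5°) = 1/0.3665² = 7.445.
At 4.1°: sec²(4.1°) = 1/0.9974² = 1.005.
Ratio = 7.445/1.005 = cos²(4.1°)/cos²(68.5°) ≈ 7.41.

7.41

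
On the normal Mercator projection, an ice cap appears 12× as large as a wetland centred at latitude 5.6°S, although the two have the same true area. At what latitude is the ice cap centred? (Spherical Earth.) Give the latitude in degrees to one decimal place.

Mercator areal scale is sec²φ, so apparent-area ratio = sec²φ₁ / sec²φ₂ = cos²φ₂ / cos²φ₁.
cos²φ₂ / cos²φ₁ = 12  ⇒  cos φ₁ = cos 5.6° / √12 = 0.9952/3.464 = 0.2873.
φ₁ = arccos(0.2873) ≈ 73.3°.

73.3°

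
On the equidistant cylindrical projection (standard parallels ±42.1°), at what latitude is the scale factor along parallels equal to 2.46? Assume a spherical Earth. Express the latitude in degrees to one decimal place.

With standard parallel φ₀ = 42.1°, the equirectangular projection gives x = Rλ cos φ₀, y = Rφ, so h = 1 and k = cos 42.1° / cos φ.
k = cos φ₀ / cos φ = 2.46  ⇒  cos φ = cos 42.1° / 2.46 = 0.3016.
φ = arccos(0.3016) ≈ 72.4°.

72.4°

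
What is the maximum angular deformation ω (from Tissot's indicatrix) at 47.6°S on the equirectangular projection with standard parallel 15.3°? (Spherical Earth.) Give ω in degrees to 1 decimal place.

20.4°

The equidistant cylindrical projection with φ₀ = 15.3° has h = 1 (meridians true) and k = cos φ₀ / cos φ along parallels.
At 47.6°: h = 1.000, k = 1.430; principal scales a = 1.430, b = 1.000.
sin(ω/2) = (a − b)/(a + b) = 0.4305/2.430 = 0.1771, so ω = 2 arcsin(0.1771) ≈ 20.4°.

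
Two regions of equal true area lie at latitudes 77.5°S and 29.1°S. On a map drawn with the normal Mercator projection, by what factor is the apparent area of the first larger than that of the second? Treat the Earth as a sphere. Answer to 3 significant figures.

16.3

On Mercator, area is exaggerated by sec²φ = 1/cos²φ.
At 77.5°: sec²(77.5°) = 1/0.2164² = 21.35.
At 29.1°: sec²(29.1°) = 1/0.8738² = 1.310.
Ratio = 21.35/1.310 = cos²(29.1°)/cos²(77.5°) ≈ 16.3.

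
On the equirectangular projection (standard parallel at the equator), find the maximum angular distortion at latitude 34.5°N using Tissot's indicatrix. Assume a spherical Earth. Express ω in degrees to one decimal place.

11.1°

Plate carrée maps x = Rλ, y = Rφ. The meridian scale is h = 1 and the parallel scale is k = 1/cos φ = sec φ.
At 34.5°: h = 1.000, k = 1.213; principal scales a = 1.213, b = 1.000.
sin(ω/2) = (a − b)/(a + b) = 0.2134/2.213 = 0.09642, so ω = 2 arcsin(0.09642) ≈ 11.1°.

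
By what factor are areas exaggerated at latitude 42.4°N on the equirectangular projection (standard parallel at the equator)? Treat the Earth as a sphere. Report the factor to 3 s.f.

For the equirectangular projection with φ₀ = 0 (plate carrée), h = 1 along meridians and k = sec φ along parallels.
Areal scale = h·k = 1 × sec φ; at 42.4°, h = 1.000, k = 1.354, so h·k = 1.354.

1.35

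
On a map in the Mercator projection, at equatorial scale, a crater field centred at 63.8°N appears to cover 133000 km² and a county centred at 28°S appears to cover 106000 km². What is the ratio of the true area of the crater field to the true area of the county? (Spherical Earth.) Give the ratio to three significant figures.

Mercator's areal exaggeration is sec²φ; hence true area = (apparent area) · cos²φ.
True area of crater field: 133000 × cos²(63.8°) = 133000 × 0.1949 = 25930 km².
True area of county: 106000 × cos²(28°) = 106000 × 0.7796 = 82640 km².
Ratio = 25930 / 82640 ≈ 0.314.

0.314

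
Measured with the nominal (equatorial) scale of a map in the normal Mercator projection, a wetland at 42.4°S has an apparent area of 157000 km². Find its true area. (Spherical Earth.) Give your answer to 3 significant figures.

The Mercator projection is conformal; its linear scale factor is the same in every direction and equals sec φ = 1/cos φ.
Areal scale = k² = sec²φ = 1/cos²(42.4°) = 1/0.7385² = 1.834.
True area = apparent / (areal scale) = 157000 / 1.834 ≈ 85600 km².

85600 km²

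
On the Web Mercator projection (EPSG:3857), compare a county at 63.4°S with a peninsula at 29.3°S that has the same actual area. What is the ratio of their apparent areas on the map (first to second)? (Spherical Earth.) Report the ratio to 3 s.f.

3.79

Mercator is conformal with k = sec φ, so areal scale = k² = sec²φ.
At 63.4°: sec²(63.4°) = 1/0.4478² = 4.988.
At 29.3°: sec²(29.3°) = 1/0.8721² = 1.315.
Ratio = 4.988/1.315 = cos²(29.3°)/cos²(63.4°) ≈ 3.79.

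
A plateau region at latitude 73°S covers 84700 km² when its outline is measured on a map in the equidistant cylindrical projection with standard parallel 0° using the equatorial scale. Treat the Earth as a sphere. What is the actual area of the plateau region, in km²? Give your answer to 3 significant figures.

24800 km²

Plate carrée maps x = Rλ, y = Rφ. The meridian scale is h = 1 and the parallel scale is k = 1/cos φ = sec φ.
Areal scale = h·k = 1 × sec φ; at 73°, h = 1.000, k = 3.420, so h·k = 3.420.
True area = apparent / (areal scale) = 84700 / 3.420 ≈ 24800 km².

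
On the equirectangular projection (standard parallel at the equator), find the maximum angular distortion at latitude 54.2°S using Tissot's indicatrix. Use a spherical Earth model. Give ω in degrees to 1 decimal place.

30.4°

Plate carrée maps x = Rλ, y = Rφ. The meridian scale is h = 1 and the parallel scale is k = 1/cos φ = sec φ.
At 54.2°: h = 1.000, k = 1.710; principal scales a = 1.710, b = 1.000.
sin(ω/2) = (a − b)/(a + b) = 0.7095/2.710 = 0.2619, so ω = 2 arcsin(0.2619) ≈ 30.4°.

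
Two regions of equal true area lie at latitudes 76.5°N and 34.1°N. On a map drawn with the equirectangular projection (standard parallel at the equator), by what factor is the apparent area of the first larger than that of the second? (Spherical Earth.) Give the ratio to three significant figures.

3.55

Plate carrée maps x = Rλ, y = Rφ. The meridian scale is h = 1 and the parallel scale is k = 1/cos φ = sec φ.
Areal scale at 76.5°: h·k = 1.000 × 4.284 = 4.284.
Areal scale at 34.1°: h·k = 1.000 × 1.208 = 1.208.
Ratio = 4.284/1.208 ≈ 3.55.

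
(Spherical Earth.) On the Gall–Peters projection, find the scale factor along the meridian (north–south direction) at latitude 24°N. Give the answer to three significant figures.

Gall–Peters is a cylindrical equal-area projection with standard parallels at ±45°. For cylindrical equal-area with standard parallel φ₀, h = cos φ / cos φ₀ and k = cos φ₀ / cos φ, so h·k = 1.
h = cos 24° / cos 45° = 0.9135/0.7071 = 1.292.

1.29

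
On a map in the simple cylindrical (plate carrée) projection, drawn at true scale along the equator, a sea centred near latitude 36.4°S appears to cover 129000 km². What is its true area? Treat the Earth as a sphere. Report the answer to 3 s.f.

Plate carrée maps x = Rλ, y = Rφ. The meridian scale is h = 1 and the parallel scale is k = 1/cos φ = sec φ.
Areal scale = h·k = 1 × sec φ; at 36.4°, h = 1.000, k = 1.242, so h·k = 1.242.
True area = apparent / (areal scale) = 129000 / 1.242 ≈ 104000 km².

104000 km²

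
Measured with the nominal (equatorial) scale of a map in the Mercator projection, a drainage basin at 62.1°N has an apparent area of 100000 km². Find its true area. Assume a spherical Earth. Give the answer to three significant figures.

21900 km²

The Mercator projection is conformal; its linear scale factor is the same in every direction and equals sec φ = 1/cos φ.
Areal scale = k² = sec²φ = 1/cos²(62.1°) = 1/0.4679² = 4.567.
True area = apparent / (areal scale) = 100000 / 4.567 ≈ 21900 km².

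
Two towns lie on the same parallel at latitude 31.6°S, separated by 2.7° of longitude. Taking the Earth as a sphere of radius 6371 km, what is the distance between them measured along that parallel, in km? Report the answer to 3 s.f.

Arc length along a parallel = R cos φ · Δλ (with Δλ in radians).
= 6371 × cos 31.6° × (2.7° × π/180) = 6371 × 0.8517 × 0.04712 ≈ 256 km.

256 km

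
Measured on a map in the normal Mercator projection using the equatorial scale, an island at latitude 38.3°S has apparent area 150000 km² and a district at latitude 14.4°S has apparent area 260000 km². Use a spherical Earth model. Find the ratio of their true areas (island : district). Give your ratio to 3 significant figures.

0.379

Since Mercator area scale is 1/cos²φ, the true area equals the apparent area multiplied by cos²φ.
True area of island: 150000 × cos²(38.3°) = 150000 × 0.6159 = 92380 km².
True area of district: 260000 × cos²(14.4°) = 260000 × 0.9382 = 243900 km².
Ratio = 92380 / 243900 ≈ 0.379.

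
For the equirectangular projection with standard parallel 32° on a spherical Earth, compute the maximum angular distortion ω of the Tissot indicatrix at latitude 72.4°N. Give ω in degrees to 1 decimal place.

56.6°

The equidistant cylindrical projection with φ₀ = 32° has h = 1 (meridians true) and k = cos φ₀ / cos φ along parallels.
At 72.4°: h = 1.000, k = 2.805; principal scales a = 2.805, b = 1.000.
sin(ω/2) = (a − b)/(a + b) = 1.805/3.805 = 0.4743, so ω = 2 arcsin(0.4743) ≈ 56.6°.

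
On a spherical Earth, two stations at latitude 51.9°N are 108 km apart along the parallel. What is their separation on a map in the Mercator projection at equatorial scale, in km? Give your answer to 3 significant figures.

For Mercator, h = k = sec φ (a conformal cylindrical projection has a single point scale, 1/cos φ).
Along the parallel, k = sec 51.9° = 1/0.6170 = 1.621.
Map distance = 108 × 1.621 ≈ 175 km.

175 km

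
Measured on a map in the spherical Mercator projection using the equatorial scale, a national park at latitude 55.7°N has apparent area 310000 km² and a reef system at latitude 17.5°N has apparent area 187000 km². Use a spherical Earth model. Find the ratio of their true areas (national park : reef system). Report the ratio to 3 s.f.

0.579

Mercator's areal exaggeration is sec²φ; hence true area = (apparent area) · cos²φ.
True area of national park: 310000 × cos²(55.7°) = 310000 × 0.3176 = 98440 km².
True area of reef system: 187000 × cos²(17.5°) = 187000 × 0.9096 = 170100 km².
Ratio = 98440 / 170100 ≈ 0.579.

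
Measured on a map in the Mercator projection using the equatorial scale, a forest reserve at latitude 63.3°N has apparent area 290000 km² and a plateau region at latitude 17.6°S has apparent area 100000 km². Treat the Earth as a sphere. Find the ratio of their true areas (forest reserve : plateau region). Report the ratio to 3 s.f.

0.644

Mercator's areal exaggeration is sec²φ; hence true area = (apparent area) · cos²φ.
True area of forest reserve: 290000 × cos²(63.3°) = 290000 × 0.2019 = 58550 km².
True area of plateau region: 100000 × cos²(17.6°) = 100000 × 0.9086 = 90860 km².
Ratio = 58550 / 90860 ≈ 0.644.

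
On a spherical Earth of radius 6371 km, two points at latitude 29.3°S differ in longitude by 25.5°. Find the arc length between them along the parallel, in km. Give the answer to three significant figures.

2470 km

Arc length along a parallel = R cos φ · Δλ (with Δλ in radians).
= 6371 × cos 29.3° × (25.5° × π/180) = 6371 × 0.8721 × 0.4451 ≈ 2470 km.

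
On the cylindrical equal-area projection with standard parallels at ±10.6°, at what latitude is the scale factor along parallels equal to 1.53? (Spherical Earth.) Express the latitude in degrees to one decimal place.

For cylindrical equal-area with standard parallel φ₀, h = cos φ / cos φ₀ and k = cos φ₀ / cos φ, so h·k = 1.
k = cos φ₀ / cos φ = 1.53  ⇒  cos φ = cos 10.6° / 1.53 = 0.6424.
φ = arccos(0.6424) ≈ 50.0°.

50.0°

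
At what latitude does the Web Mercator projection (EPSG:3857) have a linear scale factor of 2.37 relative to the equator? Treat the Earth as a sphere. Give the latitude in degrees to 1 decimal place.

65.0°

Mercator scale is k = sec φ = 1/cos φ.
1/cos φ = 2.37  ⇒  cos φ = 0.4219  ⇒  φ = arccos(0.4219) ≈ 65.0°.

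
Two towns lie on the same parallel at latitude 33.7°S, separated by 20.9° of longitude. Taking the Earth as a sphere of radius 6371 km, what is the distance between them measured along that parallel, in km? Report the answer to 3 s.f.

1930 km

Arc length along a parallel = R cos φ · Δλ (with Δλ in radians).
= 6371 × cos 33.7° × (20.9° × π/180) = 6371 × 0.8320 × 0.3648 ≈ 1930 km.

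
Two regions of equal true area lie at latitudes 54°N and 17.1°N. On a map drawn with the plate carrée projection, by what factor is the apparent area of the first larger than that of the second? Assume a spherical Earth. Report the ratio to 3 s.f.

1.63

For the equirectangular projection with φ₀ = 0 (plate carrée), h = 1 along meridians and k = sec φ along parallels.
Areal scale at 54°: h·k = 1.000 × 1.701 = 1.701.
Areal scale at 17.1°: h·k = 1.000 × 1.046 = 1.046.
Ratio = 1.701/1.046 ≈ 1.63.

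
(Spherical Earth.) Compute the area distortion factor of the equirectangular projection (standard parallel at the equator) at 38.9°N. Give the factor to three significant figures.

1.28

In the plate carrée (x = Rλ, y = Rφ), meridians are true-scale (h = 1) and parallels are stretched by k = sec φ.
Areal scale = h·k = 1 × sec φ; at 38.9°, h = 1.000, k = 1.285, so h·k = 1.285.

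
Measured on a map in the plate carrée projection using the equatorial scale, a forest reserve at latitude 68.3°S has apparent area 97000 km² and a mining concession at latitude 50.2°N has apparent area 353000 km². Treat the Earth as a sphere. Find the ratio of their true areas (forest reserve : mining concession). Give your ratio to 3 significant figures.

0.159

On the plate carrée, areal scale = h·k = 1 × sec φ, so true area = apparent × cos φ.
True area of forest reserve: 97000 × cos(68.3°) = 97000 × 0.3697 = 35870 km².
True area of mining concession: 353000 × cos(50.2°) = 353000 × 0.6401 = 226000 km².
Ratio = 35870 / 226000 ≈ 0.159.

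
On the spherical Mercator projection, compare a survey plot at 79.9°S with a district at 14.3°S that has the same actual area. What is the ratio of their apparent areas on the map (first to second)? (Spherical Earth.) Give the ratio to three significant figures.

On Mercator, area is exaggerated by sec²φ = 1/cos²φ.
At 79.9°: sec²(79.9°) = 1/0.1754² = 32.52.
At 14.3°: sec²(14.3°) = 1/0.9690² = 1.065.
Ratio = 32.52/1.065 = cos²(14.3°)/cos²(79.9°) ≈ 30.5.

30.5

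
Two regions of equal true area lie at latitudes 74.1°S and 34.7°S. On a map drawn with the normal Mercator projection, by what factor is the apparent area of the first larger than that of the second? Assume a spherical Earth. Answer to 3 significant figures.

Mercator is conformal with k = sec φ, so areal scale = k² = sec²φ.
At 74.1°: sec²(74.1°) = 1/0.2740² = 13.32.
At 34.7°: sec²(34.7°) = 1/0.8221² = 1.479.
Ratio = 13.32/1.479 = cos²(34.7°)/cos²(74.1°) ≈ 9.01.

9.01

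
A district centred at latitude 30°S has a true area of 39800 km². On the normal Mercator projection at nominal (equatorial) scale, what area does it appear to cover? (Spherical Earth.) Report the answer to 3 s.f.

53100 km²

For Mercator, h = k = sec φ (a conformal cylindrical projection has a single point scale, 1/cos φ).
Areal scale = k² = sec²φ = 1/cos²(30°) = 1/0.8660² = 1.333.
Apparent area = 39800 × 1.333 ≈ 53100 km².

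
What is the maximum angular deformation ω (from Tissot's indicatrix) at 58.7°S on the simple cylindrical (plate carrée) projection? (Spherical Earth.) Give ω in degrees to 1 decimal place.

36.9°

Plate carrée maps x = Rλ, y = Rφ. The meridian scale is h = 1 and the parallel scale is k = 1/cos φ = sec φ.
At 58.7°: h = 1.000, k = 1.925; principal scales a = 1.925, b = 1.000.
sin(ω/2) = (a − b)/(a + b) = 0.9249/2.925 = 0.3162, so ω = 2 arcsin(0.3162) ≈ 36.9°.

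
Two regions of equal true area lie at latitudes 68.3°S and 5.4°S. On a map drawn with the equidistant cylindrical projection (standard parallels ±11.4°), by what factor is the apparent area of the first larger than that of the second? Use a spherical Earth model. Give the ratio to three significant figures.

With standard parallel φ₀ = 11.4°, the equirectangular projection gives x = Rλ cos φ₀, y = Rφ, so h = 1 and k = cos 11.4° / cos φ.
Areal scale at 68.3°: h·k = 1.000 × 2.651 = 2.651.
Areal scale at 5.4°: h·k = 1.000 × 0.9846 = 0.9846.
Ratio = 2.651/0.9846 ≈ 2.69.

2.69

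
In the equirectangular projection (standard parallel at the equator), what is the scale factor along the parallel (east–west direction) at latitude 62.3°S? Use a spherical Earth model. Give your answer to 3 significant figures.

Plate carrée maps x = Rλ, y = Rφ. The meridian scale is h = 1 and the parallel scale is k = 1/cos φ = sec φ.
k = 1/cos 62.3° = 1/0.4648 = 2.151.

2.15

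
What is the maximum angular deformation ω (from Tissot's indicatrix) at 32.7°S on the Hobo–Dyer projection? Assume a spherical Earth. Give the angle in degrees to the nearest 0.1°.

6.7°

Hobo–Dyer is a cylindrical equal-area projection with standard parallels at ±37.5°. Cylindrical equal-area (φ₀ = 37.5°): h = cos φ / cos 37.5° along meridians, k = cos 37.5° / cos φ along parallels; h·k = 1.
At 32.7°: h = 1.061, k = 0.9428; principal scales a = 1.061, b = 0.9428.
sin(ω/2) = (a − b)/(a + b) = 0.1179/2.003 = 0.05886, so ω = 2 arcsin(0.05886) ≈ 6.7°.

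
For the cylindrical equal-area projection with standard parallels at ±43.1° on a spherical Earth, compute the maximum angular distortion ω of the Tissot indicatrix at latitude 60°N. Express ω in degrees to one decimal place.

42.4°

Cylindrical equal-area (φ₀ = 43.1°): h = cos φ / cos 43.1° along meridians, k = cos 43.1° / cos φ along parallels; h·k = 1.
At 60°: h = 0.6848, k = 1.460; principal scales a = 1.460, b = 0.6848.
sin(ω/2) = (a − b)/(a + b) = 0.7755/2.145 = 0.3615, so ω = 2 arcsin(0.3615) ≈ 42.4°.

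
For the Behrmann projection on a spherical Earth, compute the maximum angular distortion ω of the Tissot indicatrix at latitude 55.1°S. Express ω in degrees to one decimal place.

The Behrmann projection is cylindrical equal-area with φ₀ = 30°. For cylindrical equal-area with standard parallel φ₀, h = cos φ / cos φ₀ and k = cos φ₀ / cos φ, so h·k = 1.
At 55.1°: h = 0.6607, k = 1.514; principal scales a = 1.514, b = 0.6607.
sin(ω/2) = (a − b)/(a + b) = 0.8530/2.174 = 0.3923, so ω = 2 arcsin(0.3923) ≈ 46.2°.

46.2°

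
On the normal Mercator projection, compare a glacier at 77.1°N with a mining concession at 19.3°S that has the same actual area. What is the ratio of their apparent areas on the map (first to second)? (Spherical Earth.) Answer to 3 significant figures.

17.9

Mercator areal scale is sec²φ.
At 77.1°: sec²(77.1°) = 1/0.2233² = 20.06.
At 19.3°: sec²(19.3°) = 1/0.9438² = 1.123.
Ratio = 20.06/1.123 = cos²(19.3°)/cos²(77.1°) ≈ 17.9.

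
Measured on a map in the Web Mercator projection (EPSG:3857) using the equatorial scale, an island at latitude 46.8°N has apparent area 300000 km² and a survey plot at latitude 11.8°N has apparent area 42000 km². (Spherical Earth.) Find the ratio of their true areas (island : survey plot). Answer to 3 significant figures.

On Mercator the areal scale is sec²φ, so true area = apparent × cos²φ.
True area of island: 300000 × cos²(46.8°) = 300000 × 0.4686 = 140600 km².
True area of survey plot: 42000 × cos²(11.8°) = 42000 × 0.9582 = 40240 km².
Ratio = 140600 / 40240 ≈ 3.49.

3.49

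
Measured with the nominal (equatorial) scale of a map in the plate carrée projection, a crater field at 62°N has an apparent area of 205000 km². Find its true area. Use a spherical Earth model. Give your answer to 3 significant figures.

For the equirectangular projection with φ₀ = 0 (plate carrée), h = 1 along meridians and k = sec φ along parallels.
Areal scale = h·k = 1 × sec φ; at 62°, h = 1.000, k = 2.130, so h·k = 2.130.
True area = apparent / (areal scale) = 205000 / 2.130 ≈ 96200 km².

96200 km²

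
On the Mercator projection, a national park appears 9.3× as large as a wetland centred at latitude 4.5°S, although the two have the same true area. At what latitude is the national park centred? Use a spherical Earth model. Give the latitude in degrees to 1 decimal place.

70.9°

For equal true areas on Mercator, apparent areas scale as sec²φ, so the ratio is cos²φ₂ / cos²φ₁.
cos²φ₂ / cos²φ₁ = 9.3  ⇒  cos φ₁ = cos 4.5° / √9.3 = 0.9969/3.050 = 0.3269.
φ₁ = arccos(0.3269) ≈ 70.9°.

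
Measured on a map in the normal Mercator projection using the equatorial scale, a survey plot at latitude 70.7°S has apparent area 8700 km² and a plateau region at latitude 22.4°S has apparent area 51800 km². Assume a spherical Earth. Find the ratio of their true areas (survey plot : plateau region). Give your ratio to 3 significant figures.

0.0215

Mercator's areal exaggeration is sec²φ; hence true area = (apparent area) · cos²φ.
True area of survey plot: 8700 × cos²(70.7°) = 8700 × 0.1092 = 950.4 km².
True area of plateau region: 51800 × cos²(22.4°) = 51800 × 0.8548 = 44280 km².
Ratio = 950.4 / 44280 ≈ 0.0215.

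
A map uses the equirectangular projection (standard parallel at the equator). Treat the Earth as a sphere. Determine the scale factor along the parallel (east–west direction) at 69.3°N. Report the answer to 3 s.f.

For the equirectangular projection with φ₀ = 0 (plate carrée), h = 1 along meridians and k = sec φ along parallels.
k = 1/cos 69.3° = 1/0.3535 = 2.829.

2.83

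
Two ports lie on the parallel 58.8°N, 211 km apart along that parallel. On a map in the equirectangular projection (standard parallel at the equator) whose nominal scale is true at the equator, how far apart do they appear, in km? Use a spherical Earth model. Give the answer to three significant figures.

Plate carrée maps x = Rλ, y = Rφ. The meridian scale is h = 1 and the parallel scale is k = 1/cos φ = sec φ.
Along the parallel, k = sec 58.8° = 1/0.5180 = 1.930.
Map distance = 211 × 1.930 ≈ 407 km.

407 km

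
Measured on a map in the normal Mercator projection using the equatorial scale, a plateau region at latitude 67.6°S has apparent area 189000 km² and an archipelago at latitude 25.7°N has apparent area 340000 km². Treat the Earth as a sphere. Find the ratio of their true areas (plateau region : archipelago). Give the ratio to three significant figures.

Mercator's areal exaggeration is sec²φ; hence true area = (apparent area) · cos²φ.
True area of plateau region: 189000 × cos²(67.6°) = 189000 × 0.1452 = 27450 km².
True area of archipelago: 340000 × cos²(25.7°) = 340000 × 0.8119 = 276100 km².
Ratio = 27450 / 276100 ≈ 0.0994.

0.0994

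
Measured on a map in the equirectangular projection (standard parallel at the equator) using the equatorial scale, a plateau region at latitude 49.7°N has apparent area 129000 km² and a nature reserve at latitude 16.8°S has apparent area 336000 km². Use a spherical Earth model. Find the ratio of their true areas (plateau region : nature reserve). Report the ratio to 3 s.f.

0.259

Plate carrée has h = 1 and k = sec φ, giving areal scale sec φ; true area = (apparent area) · cos φ.
True area of plateau region: 129000 × cos(49.7°) = 129000 × 0.6468 = 83440 km².
True area of nature reserve: 336000 × cos(16.8°) = 336000 × 0.9573 = 321700 km².
Ratio = 83440 / 321700 ≈ 0.259.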